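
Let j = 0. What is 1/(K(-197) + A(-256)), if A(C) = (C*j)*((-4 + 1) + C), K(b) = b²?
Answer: 1/38809 ≈ 2.5767e-5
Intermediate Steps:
A(C) = 0 (A(C) = (C*0)*((-4 + 1) + C) = 0*(-3 + C) = 0)
1/(K(-197) + A(-256)) = 1/((-197)² + 0) = 1/(38809 + 0) = 1/38809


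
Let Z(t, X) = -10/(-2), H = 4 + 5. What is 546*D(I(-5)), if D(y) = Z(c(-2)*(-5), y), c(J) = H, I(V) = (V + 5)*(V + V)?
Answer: 2730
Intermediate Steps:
I(V) = 2*V*(5 + V) (I(V) = (5 + V)*(2*V) = 2*V*(5 + V))
H = 9
c(J) = 9
Z(t, X) = 5 (Z(t, X) = -10*(-1/2) = 5)
D(y) = 5
546*D(I(-5)) = 546*5 = 2730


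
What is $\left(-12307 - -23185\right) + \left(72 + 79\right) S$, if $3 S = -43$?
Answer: $\frac{26141}{3} \approx 8713.7$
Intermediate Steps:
$S = - \frac{43}{3}$ ($S = \frac{1}{3} \left(-43\right) = - \frac{43}{3} \approx -14.333$)
$\left(-12307 - -23185\right) + \left(72 + 79\right) S = \left(-12307 - -23185\right) + \left(72 + 79\right) \left(- \frac{43}{3}\right) = \left(-12307 + 23185\right) + 151 \left(- \frac{43}{3}\right) = 10878 - \frac{6493}{3} = \frac{26141}{3}$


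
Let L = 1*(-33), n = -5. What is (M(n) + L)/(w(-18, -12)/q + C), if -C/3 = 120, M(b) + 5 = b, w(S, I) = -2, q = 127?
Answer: 5461/45722 ≈ 0.11944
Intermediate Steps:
M(b) = -5 + b
C = -360 (C = -3*120 = -360)
L = -33
(M(n) + L)/(w(-18, -12)/q + C) = ((-5 - 5) - 33)/(-2/127 - 360) = (-10 - 33)/(-2*1/127 - 360) = -43/(-2/127 - 360) = -43/(-45722/127) = -43*(-127/45722) = 5461/45722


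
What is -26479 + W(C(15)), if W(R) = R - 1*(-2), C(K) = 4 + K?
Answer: -26458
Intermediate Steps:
W(R) = 2 + R (W(R) = R + 2 = 2 + R)
-26479 + W(C(15)) = -26479 + (2 + (4 + 15)) = -26479 + (2 + 19) = -26479 + 21 = -26458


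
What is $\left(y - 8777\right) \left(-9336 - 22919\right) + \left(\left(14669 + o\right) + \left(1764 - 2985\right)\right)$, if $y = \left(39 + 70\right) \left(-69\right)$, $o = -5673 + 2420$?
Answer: $525702185$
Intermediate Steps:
$o = -3253$
$y = -7521$ ($y = 109 \left(-69\right) = -7521$)
$\left(y - 8777\right) \left(-9336 - 22919\right) + \left(\left(14669 + o\right) + \left(1764 - 2985\right)\right) = \left(-7521 - 8777\right) \left(-9336 - 22919\right) + \left(\left(14669 - 3253\right) + \left(1764 - 2985\right)\right) = \left(-16298\right) \left(-32255\right) + \left(11416 + \left(1764 - 2985\right)\right) = 525691990 + \left(11416 - 1221\right) = 525691990 + 10195 = 525702185$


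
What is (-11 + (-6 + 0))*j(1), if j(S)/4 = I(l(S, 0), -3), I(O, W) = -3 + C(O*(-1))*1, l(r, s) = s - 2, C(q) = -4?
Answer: 476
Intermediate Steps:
l(r, s) = -2 + s
I(O, W) = -7 (I(O, W) = -3 - 4*1 = -3 - 4 = -7)
j(S) = -28 (j(S) = 4*(-7) = -28)
(-11 + (-6 + 0))*j(1) = (-11 + (-6 + 0))*(-28) = (-11 - 6)*(-28) = -17*(-28) = 476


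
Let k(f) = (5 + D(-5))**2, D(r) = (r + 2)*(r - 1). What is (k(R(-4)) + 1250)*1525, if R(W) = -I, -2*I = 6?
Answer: 2712975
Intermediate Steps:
I = -3 (I = -1/2*6 = -3)
D(r) = (-1 + r)*(2 + r) (D(r) = (2 + r)*(-1 + r) = (-1 + r)*(2 + r))
R(W) = 3 (R(W) = -1*(-3) = 3)
k(f) = 529 (k(f) = (5 + (-2 - 5 + (-5)**2))**2 = (5 + (-2 - 5 + 25))**2 = (5 + 18)**2 = 23**2 = 529)
(k(R(-4)) + 1250)*1525 = (529 + 1250)*1525 = 1779*1525 = 2712975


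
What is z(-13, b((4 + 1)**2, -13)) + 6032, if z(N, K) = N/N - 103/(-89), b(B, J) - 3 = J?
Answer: 537040/89 ≈ 6034.2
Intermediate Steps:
b(B, J) = 3 + J
z(N, K) = 192/89 (z(N, K) = 1 - 103*(-1/89) = 1 + 103/89 = 192/89)
z(-13, b((4 + 1)**2, -13)) + 6032 = 192/89 + 6032 = 537040/89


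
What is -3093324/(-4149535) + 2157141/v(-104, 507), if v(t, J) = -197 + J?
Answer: 27544895415/3958018 ≈ 6959.3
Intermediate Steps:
-3093324/(-4149535) + 2157141/v(-104, 507) = -3093324/(-4149535) + 2157141/(-197 + 507) = -3093324*(-1/4149535) + 2157141/310 = 237948/319195 + 2157141*(1/310) = 237948/319195 + 2157141/310 = 27544895415/3958018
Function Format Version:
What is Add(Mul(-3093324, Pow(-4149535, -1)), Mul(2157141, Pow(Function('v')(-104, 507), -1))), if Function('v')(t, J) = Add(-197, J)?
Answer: Rational(27544895415, 3958018) ≈ 6959.3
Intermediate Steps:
Add(Mul(-3093324, Pow(-4149535, -1)), Mul(2157141, Pow(Function('v')(-104, 507), -1))) = Add(Mul(-3093324, Pow(-4149535, -1)), Mul(2157141, Pow(Add(-197, 507), -1))) = Add(Mul(-3093324, Rational(-1, 4149535)), Mul(2157141, Pow(310, -1))) = Add(Rational(237948, 319195), Mul(2157141, Rational(1, 310))) = Add(Rational(237948, 319195), Rational(2157141, 310)) = Rational(27544895415, 3958018)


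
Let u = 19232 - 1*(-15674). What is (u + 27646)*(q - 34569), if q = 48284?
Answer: 857900680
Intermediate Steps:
u = 34906 (u = 19232 + 15674 = 34906)
(u + 27646)*(q - 34569) = (34906 + 27646)*(48284 - 34569) = 62552*13715 = 857900680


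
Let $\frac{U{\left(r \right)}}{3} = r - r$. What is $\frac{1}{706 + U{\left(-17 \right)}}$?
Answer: $\frac{1}{706} \approx 0.0014164$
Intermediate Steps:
$U{\left(r \right)} = 0$ ($U{\left(r \right)} = 3 \left(r - r\right) = 3 \cdot 0 = 0$)
$\frac{1}{706 + U{\left(-17 \right)}} = \frac{1}{706 + 0} = \frac{1}{706}$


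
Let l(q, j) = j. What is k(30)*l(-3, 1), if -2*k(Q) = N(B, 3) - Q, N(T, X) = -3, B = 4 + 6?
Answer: 33/2 ≈ 16.500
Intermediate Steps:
B = 10
k(Q) = 3/2 + Q/2 (k(Q) = -(-3 - Q)/2 = 3/2 + Q/2)
k(30)*l(-3, 1) = (3/2 + (½)*30)*1 = (3/2 + 15)*1 = (33/2)*1 = 33/2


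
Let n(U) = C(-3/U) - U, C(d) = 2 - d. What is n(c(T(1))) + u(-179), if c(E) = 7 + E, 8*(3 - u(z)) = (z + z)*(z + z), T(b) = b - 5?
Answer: -32035/2 ≈ -16018.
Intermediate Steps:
T(b) = -5 + b
u(z) = 3 - z²/2 (u(z) = 3 - (z + z)*(z + z)/8 = 3 - 2*z*2*z/8 = 3 - z²/2)
n(U) = 2 - U + 3/U (n(U) = (2 - (-3)/U) - U = (2 + 3/U) - U = 2 - U + 3/U)
n(c(T(1))) + u(-179) = (2 - (7 + (-5 + 1)) + 3/(7 + (-5 + 1))) + (3 - ½*(-179)²) = (2 - (7 - 4) + 3/(7 - 4)) + (3 - ½*32041) = (2 - 1*3 + 3/3) + (3 - 32041/2) = (2 - 3 + 3*(⅓)) - 32035/2 = (2 - 3 + 1) - 32035/2 = 0 - 32035/2 = -32035/2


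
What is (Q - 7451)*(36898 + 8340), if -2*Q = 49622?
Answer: -1459468356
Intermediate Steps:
Q = -24811 (Q = -½*49622 = -24811)
(Q - 7451)*(36898 + 8340) = (-24811 - 7451)*(36898 + 8340) = -32262*45238 = -1459468356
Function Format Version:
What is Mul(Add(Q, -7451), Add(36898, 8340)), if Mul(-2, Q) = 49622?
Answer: -1459468356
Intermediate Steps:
Q = -24811 (Q = Mul(Rational(-1, 2), 49622) = -24811)
Mul(Add(Q, -7451), Add(36898, 8340)) = Mul(Add(-24811, -7451), Add(36898, 8340)) = Mul(-32262, 45238) = -1459468356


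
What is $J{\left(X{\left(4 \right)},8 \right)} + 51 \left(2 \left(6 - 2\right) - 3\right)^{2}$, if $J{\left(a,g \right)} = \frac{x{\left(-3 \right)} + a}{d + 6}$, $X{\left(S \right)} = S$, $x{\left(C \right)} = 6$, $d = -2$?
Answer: $\frac{2555}{2} \approx 1277.5$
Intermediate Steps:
$J{\left(a,g \right)} = \frac{3}{2} + \frac{a}{4}$ ($J{\left(a,g \right)} = \frac{6 + a}{-2 + 6} = \frac{6 + a}{4} = \left(6 + a\right) \frac{1}{4} = \frac{3}{2} + \frac{a}{4}$)
$J{\left(X{\left(4 \right)},8 \right)} + 51 \left(2 \left(6 - 2\right) - 3\right)^{2} = \left(\frac{3}{2} + \frac{1}{4} \cdot 4\right) + 51 \left(2 \left(6 - 2\right) - 3\right)^{2} = \left(\frac{3}{2} + 1\right) + 51 \left(2 \cdot 4 - 3\right)^{2} = \frac{5}{2} + 51 \left(8 - 3\right)^{2} = \frac{5}{2} + 51 \cdot 5^{2} = \frac{5}{2} + 51 \cdot 25 = \frac{5}{2} + 1275 = \frac{2555}{2}$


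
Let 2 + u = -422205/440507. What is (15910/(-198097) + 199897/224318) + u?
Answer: -42039271734890371/19574687470722922 ≈ -2.1476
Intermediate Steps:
u = -1303219/440507 (u = -2 - 422205/440507 = -1303219/440507 ≈ -2.9585)
(15910/(-198097) + 199897/224318) + u = (15910/(-198097) + 199897/224318) - 1303219/440507 = (15910*(-1/198097) + 199897*(1/224318)) - 1303219/440507 = (-15910/198097 + 199897/224318) - 1303219/440507 = 36030096629/44436722846 - 1303219/440507 = -42039271734890371/19574687470722922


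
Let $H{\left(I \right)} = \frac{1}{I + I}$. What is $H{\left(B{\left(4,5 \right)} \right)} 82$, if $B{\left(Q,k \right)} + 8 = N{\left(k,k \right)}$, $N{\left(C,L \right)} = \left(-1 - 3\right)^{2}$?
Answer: $\frac{41}{8} \approx 5.125$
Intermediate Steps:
$N{\left(C,L \right)} = 16$ ($N{\left(C,L \right)} = \left(-4\right)^{2} = 16$)
$B{\left(Q,k \right)} = 8$ ($B{\left(Q,k \right)} = -8 + 16 = 8$)
$H{\left(I \right)} = \frac{1}{2 I}$
$H{\left(B{\left(4,5 \right)} \right)} 82 = \frac{1}{2 \cdot 8} \cdot 82 = \frac{1}{2} \cdot \frac{1}{8} \cdot 82 = \frac{1}{16} \cdot 82 = \frac{41}{8}$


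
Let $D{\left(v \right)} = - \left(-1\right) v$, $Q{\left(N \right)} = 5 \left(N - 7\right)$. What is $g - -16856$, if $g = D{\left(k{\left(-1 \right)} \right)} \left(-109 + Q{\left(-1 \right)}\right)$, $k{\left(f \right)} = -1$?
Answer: $17005$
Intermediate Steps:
$Q{\left(N \right)} = -35 + 5 N$ ($Q{\left(N \right)} = 5 \left(-7 + N\right) = -35 + 5 N$)
$D{\left(v \right)} = v$
$g = 149$ ($g = - (-109 + \left(-35 + 5 \left(-1\right)\right)) = - (-109 - 40) = \left(-1\right) \left(-149\right) = 149$)
$g - -16856 = 149 - -16856 = 149 + 16856 = 17005$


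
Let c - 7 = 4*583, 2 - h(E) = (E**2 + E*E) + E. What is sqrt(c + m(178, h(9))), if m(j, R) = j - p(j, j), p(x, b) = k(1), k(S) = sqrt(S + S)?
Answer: sqrt(2517 - sqrt(2)) ≈ 50.156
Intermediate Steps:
k(S) = sqrt(2)*sqrt(S) (k(S) = sqrt(2*S) = sqrt(2)*sqrt(S))
p(x, b) = sqrt(2) (p(x, b) = sqrt(2)*sqrt(1) = sqrt(2)*1 = sqrt(2))
h(E) = 2 - E - 2*E**2 (h(E) = 2 - ((E**2 + E*E) + E) = 2 - ((E**2 + E**2) + E) = 2 - (2*E**2 + E) = 2 - (E + 2*E**2) = 2 + (-E - 2*E**2) = 2 - E - 2*E**2)
c = 2339 (c = 7 + 4*583 = 7 + 2332 = 2339)
m(j, R) = j - sqrt(2)
sqrt(c + m(178, h(9))) = sqrt(2339 + (178 - sqrt(2))) = sqrt(2517 - sqrt(2))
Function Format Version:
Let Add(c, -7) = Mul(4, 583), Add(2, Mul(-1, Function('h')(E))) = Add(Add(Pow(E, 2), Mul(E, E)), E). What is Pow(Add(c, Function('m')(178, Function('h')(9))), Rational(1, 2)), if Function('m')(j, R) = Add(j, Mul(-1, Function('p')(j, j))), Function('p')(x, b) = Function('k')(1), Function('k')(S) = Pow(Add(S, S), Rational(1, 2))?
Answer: Pow(Add(2517, Mul(-1, Pow(2, Rational(1, 2)))), Rational(1, 2)) ≈ 50.156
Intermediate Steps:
Function('k')(S) = Mul(Pow(2, Rational(1, 2)), Pow(S, Rational(1, 2))) (Function('k')(S) = Pow(Mul(2, S), Rational(1, 2)) = Mul(Pow(2, Rational(1, 2)), Pow(S, Rational(1, 2))))
Function('p')(x, b) = Pow(2, Rational(1, 2)) (Function('p')(x, b) = Mul(Pow(2, Rational(1, 2)), Pow(1, Rational(1, 2))) = Mul(Pow(2, Rational(1, 2)), 1) = Pow(2, Rational(1, 2)))
Function('h')(E) = Add(2, Mul(-1, E), Mul(-2, Pow(E, 2))) (Function('h')(E) = Add(2, Mul(-1, Add(Add(Pow(E, 2), Mul(E, E)), E))) = Add(2, Mul(-1, Add(Add(Pow(E, 2), Pow(E, 2)), E))) = Add(2, Mul(-1, Add(Mul(2, Pow(E, 2)), E))) = Add(2, Mul(-1, Add(E, Mul(2, Pow(E, 2))))) = Add(2, Add(Mul(-1, E), Mul(-2, Pow(E, 2)))) = Add(2, Mul(-1, E), Mul(-2, Pow(E, 2))))
c = 2339 (c = Add(7, Mul(4, 583)) = Add(7, 2332) = 2339)
Function('m')(j, R) = Add(j, Mul(-1, Pow(2, Rational(1, 2))))
Pow(Add(c, Function('m')(178, Function('h')(9))), Rational(1, 2)) = Pow(Add(2339, Add(178, Mul(-1, Pow(2, Rational(1, 2))))), Rational(1, 2)) = Pow(Add(2517, Mul(-1, Pow(2, Rational(1, 2)))), Rational(1, 2))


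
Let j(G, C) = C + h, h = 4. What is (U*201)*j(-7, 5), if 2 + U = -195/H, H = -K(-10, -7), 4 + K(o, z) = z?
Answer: -392553/11 ≈ -35687.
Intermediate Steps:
K(o, z) = -4 + z
H = 11 (H = -(-4 - 7) = -1*(-11) = 11)
j(G, C) = 4 + C (j(G, C) = C + 4 = 4 + C)
U = -217/11 (U = -2 - 195/11 = -217/11 ≈ -19.727)
(U*201)*j(-7, 5) = (-217/11*201)*(4 + 5) = -43617/11*9 = -392553/11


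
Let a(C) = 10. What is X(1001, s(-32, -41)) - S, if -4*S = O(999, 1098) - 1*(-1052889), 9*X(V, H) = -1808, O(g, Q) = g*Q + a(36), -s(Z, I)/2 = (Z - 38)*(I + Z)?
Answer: 19340977/36 ≈ 5.3725e+5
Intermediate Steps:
s(Z, I) = -2*(-38 + Z)*(I + Z) (s(Z, I) = -2*(Z - 38)*(I + Z) = -2*(-38 + Z)*(I + Z))
O(g, Q) = 10 + Q*g (O(g, Q) = g*Q + 10 = Q*g + 10 = 10 + Q*g)
X(V, H) = -1808/9 (X(V, H) = (1/9)*(-1808) = -1808/9)
S = -2149801/4 (S = -((10 + 1098*999) - 1*(-1052889))/4 = -((10 + 1096902) + 1052889)/4 = -(1096912 + 1052889)/4 = -1/4*2149801 = -2149801/4 ≈ -5.3745e+5)
X(1001, s(-32, -41)) - S = -1808/9 - 1*(-2149801/4) = -1808/9 + 2149801/4 = 19340977/36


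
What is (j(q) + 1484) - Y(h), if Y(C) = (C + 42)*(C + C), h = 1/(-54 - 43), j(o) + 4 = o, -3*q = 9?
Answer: 13905239/9409 ≈ 1477.9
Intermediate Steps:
q = -3 (q = -⅓*9 = -3)
j(o) = -4 + o
h = -1/97 (h = 1/(-97) = -1/97 ≈ -0.010309)
Y(C) = 2*C*(42 + C) (Y(C) = (42 + C)*(2*C) = 2*C*(42 + C))
(j(q) + 1484) - Y(h) = ((-4 - 3) + 1484) - 2*(-1)*(42 - 1/97)/97 = (-7 + 1484) - 2*(-1)*4073/(97*97) = 1477 - 1*(-8146/9409) = 1477 + 8146/9409 = 13905239/9409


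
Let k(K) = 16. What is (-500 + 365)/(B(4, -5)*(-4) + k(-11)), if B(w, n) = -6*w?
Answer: -135/112 ≈ -1.2054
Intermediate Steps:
(-500 + 365)/(B(4, -5)*(-4) + k(-11)) = (-500 + 365)/(-6*4*(-4) + 16) = -135/(-24*(-4) + 16) = -135/(96 + 16) = -135/112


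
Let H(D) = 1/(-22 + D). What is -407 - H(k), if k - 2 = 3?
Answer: -6918/17 ≈ -406.94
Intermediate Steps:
k = 5 (k = 2 + 3 = 5)
-407 - H(k) = -407 - 1/(-22 + 5) = -407 - 1/(-17) = -407 - 1*(-1/17) = -407 + 1/17 = -6918/17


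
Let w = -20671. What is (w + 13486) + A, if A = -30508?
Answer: -37693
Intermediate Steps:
(w + 13486) + A = (-20671 + 13486) - 30508 = -7185 - 30508 = -37693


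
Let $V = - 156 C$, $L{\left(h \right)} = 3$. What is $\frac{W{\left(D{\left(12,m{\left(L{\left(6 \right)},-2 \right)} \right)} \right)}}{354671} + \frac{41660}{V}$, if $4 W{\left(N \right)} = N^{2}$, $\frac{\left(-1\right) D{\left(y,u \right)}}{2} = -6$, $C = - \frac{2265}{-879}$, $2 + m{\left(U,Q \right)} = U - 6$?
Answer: $- \frac{216462238045}{2088657519} \approx -103.64$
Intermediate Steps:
$m{\left(U,Q \right)} = -8 + U$ ($m{\left(U,Q \right)} = -2 + \left(U - 6\right) = -2 + \left(-6 + U\right) = -8 + U$)
$C = \frac{755}{293}$ ($C = \left(-2265\right) \left(- \frac{1}{879}\right) = \frac{755}{293} \approx 2.5768$)
$D{\left(y,u \right)} = 12$ ($D{\left(y,u \right)} = \left(-2\right) \left(-6\right) = 12$)
$W{\left(N \right)} = \frac{N^{2}}{4}$
$V = - \frac{117780}{293}$ ($V = \left(-156\right) \frac{755}{293} = - \frac{117780}{293} \approx -401.98$)
$\frac{W{\left(D{\left(12,m{\left(L{\left(6 \right)},-2 \right)} \right)} \right)}}{354671} + \frac{41660}{V} = \frac{\frac{1}{4} \cdot 12^{2}}{354671} + \frac{41660}{- \frac{117780}{293}} = \frac{1}{4} \cdot 144 \cdot \frac{1}{354671} + 41660 \left(- \frac{293}{117780}\right) = 36 \cdot \frac{1}{354671} - \frac{610319}{5889} = \frac{36}{354671} - \frac{610319}{5889} = - \frac{216462238045}{2088657519}$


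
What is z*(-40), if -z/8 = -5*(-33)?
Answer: 52800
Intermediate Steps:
z = -1320 (z = -(-40)*(-33) = -8*165 = -1320)
z*(-40) = -1320*(-40) = 52800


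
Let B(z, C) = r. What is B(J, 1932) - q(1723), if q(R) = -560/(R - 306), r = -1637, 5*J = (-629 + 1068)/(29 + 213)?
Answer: -2319069/1417 ≈ -1636.6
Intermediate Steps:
J = 439/1210 (J = ((-629 + 1068)/(29 + 213))/5 = (439/242)/5 = (439*(1/242))/5 = (⅕)*(439/242) = 439/1210 ≈ 0.36281)
B(z, C) = -1637
q(R) = -560/(-306 + R)
B(J, 1932) - q(1723) = -1637 - (-560)/(-306 + 1723) = -1637 - (-560)/1417 = -1637 - 1*(-560/1417) = -1637 + 560/1417 = -2319069/1417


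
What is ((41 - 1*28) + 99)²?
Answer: 12544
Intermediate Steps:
((41 - 1*28) + 99)² = ((41 - 28) + 99)² = (13 + 99)² = 112² = 12544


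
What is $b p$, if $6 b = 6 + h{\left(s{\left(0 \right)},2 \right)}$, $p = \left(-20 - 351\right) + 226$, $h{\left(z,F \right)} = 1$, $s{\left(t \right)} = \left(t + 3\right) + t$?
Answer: $- \frac{1015}{6} \approx -169.17$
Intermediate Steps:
$s{\left(t \right)} = 3 + 2 t$ ($s{\left(t \right)} = \left(3 + t\right) + t = 3 + 2 t$)
$p = -145$ ($p = -371 + 226 = -145$)
$b = \frac{7}{6}$ ($b = \frac{6 + 1}{6} = \frac{1}{6} \cdot 7 = \frac{7}{6} \approx 1.1667$)
$b p = \frac{7}{6} \left(-145\right) = - \frac{1015}{6}$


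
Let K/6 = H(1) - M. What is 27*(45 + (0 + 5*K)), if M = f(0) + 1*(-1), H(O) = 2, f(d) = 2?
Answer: 2025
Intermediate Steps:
M = 1 (M = 2 + 1*(-1) = 2 - 1 = 1)
K = 6 (K = 6*(2 - 1*1) = 6*(2 - 1) = 6*1 = 6)
27*(45 + (0 + 5*K)) = 27*(45 + (0 + 5*6)) = 27*(45 + (0 + 30)) = 27*(45 + 30) = 27*75 = 2025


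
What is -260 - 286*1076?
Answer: -307996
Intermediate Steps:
-260 - 286*1076 = -260 - 307736 = -307996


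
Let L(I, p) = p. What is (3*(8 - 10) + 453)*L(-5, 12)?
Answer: 5364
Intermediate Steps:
(3*(8 - 10) + 453)*L(-5, 12) = (3*(8 - 10) + 453)*12 = (3*(-2) + 453)*12 = (-6 + 453)*12 = 447*12 = 5364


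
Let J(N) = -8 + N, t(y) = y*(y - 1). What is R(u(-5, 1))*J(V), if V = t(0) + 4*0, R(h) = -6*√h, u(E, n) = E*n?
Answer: 48*I*√5 ≈ 107.33*I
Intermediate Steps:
t(y) = y*(-1 + y)
V = 0 (V = 0*(-1 + 0) + 4*0 = 0*(-1) + 0 = 0 + 0 = 0)
R(u(-5, 1))*J(V) = (-6*I*√5)*(-8 + 0) = -6*I*√5*(-8) = 48*I*√5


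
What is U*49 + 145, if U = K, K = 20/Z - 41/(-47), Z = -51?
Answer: 403964/2397 ≈ 168.53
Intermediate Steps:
K = 1151/2397 (K = 20/(-51) - 41/(-47) = 20*(-1/51) - 41*(-1/47) = -20/51 + 41/47 = 1151/2397 ≈ 0.48018)
U = 1151/2397 ≈ 0.48018
U*49 + 145 = (1151/2397)*49 + 145 = 56399/2397 + 145 = 403964/2397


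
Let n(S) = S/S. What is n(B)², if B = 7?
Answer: 1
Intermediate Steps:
n(S) = 1
n(B)² = 1² = 1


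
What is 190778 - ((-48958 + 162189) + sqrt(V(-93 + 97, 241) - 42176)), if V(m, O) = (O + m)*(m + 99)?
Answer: 77547 - I*sqrt(16941) ≈ 77547.0 - 130.16*I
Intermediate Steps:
V(m, O) = (99 + m)*(O + m) (V(m, O) = (O + m)*(99 + m) = (99 + m)*(O + m))
190778 - ((-48958 + 162189) + sqrt(V(-93 + 97, 241) - 42176)) = 190778 - ((-48958 + 162189) + sqrt(((-93 + 97)**2 + 99*241 + 99*(-93 + 97) + 241*(-93 + 97)) - 42176)) = 190778 - (113231 + sqrt((4**2 + 23859 + 99*4 + 241*4) - 42176)) = 190778 - (113231 + sqrt((16 + 23859 + 396 + 964) - 42176)) = 190778 - (113231 + sqrt(25235 - 42176)) = 190778 - (113231 + sqrt(-16941)) = 190778 - (113231 + I*sqrt(16941)) = 190778 + (-113231 - I*sqrt(16941)) = 77547 - I*sqrt(16941)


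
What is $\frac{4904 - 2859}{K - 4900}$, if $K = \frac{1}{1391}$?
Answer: $- \frac{2844595}{6815899} \approx -0.41735$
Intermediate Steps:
$K = \frac{1}{1391} \approx 0.00071891$
$\frac{4904 - 2859}{K - 4900} = \frac{4904 - 2859}{\frac{1}{1391} - 4900} = \frac{2045}{- \frac{6815899}{1391}} = 2045 \left(- \frac{1391}{6815899}\right) = - \frac{2844595}{6815899}$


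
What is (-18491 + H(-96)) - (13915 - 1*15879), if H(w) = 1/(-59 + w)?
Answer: -2561686/155 ≈ -16527.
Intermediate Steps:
(-18491 + H(-96)) - (13915 - 1*15879) = (-18491 + 1/(-59 - 96)) - (13915 - 1*15879) = (-18491 + 1/(-155)) - (13915 - 15879) = (-18491 - 1/155) - 1*(-1964) = -2866106/155 + 1964 = -2561686/155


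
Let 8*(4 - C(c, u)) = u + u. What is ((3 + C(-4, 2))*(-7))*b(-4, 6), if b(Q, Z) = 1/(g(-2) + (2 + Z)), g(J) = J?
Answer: -91/12 ≈ -7.5833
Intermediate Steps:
C(c, u) = 4 - u/4 (C(c, u) = 4 - (u + u)/8 = 4 - u/4)
b(Q, Z) = 1/Z (b(Q, Z) = 1/(-2 + (2 + Z)) = 1/Z)
((3 + C(-4, 2))*(-7))*b(-4, 6) = ((3 + (4 - ¼*2))*(-7))/6 = ((3 + (4 - ½))*(-7))*(⅙) = ((3 + 7/2)*(-7))*(⅙) = ((13/2)*(-7))*(⅙) = -91/2*⅙ = -91/12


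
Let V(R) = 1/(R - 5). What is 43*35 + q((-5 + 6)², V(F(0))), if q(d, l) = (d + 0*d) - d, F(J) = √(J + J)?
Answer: 1505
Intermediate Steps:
F(J) = √2*√J (F(J) = √(2*J) = √2*√J)
V(R) = 1/(-5 + R)
q(d, l) = 0 (q(d, l) = (d + 0) - d = d - d = 0)
43*35 + q((-5 + 6)², V(F(0))) = 43*35 + 0 = 1505 + 0 = 1505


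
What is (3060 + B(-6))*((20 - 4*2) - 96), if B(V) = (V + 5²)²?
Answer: -287364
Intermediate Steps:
B(V) = (25 + V)² (B(V) = (V + 25)² = (25 + V)²)
(3060 + B(-6))*((20 - 4*2) - 96) = (3060 + (25 - 6)²)*((20 - 4*2) - 96) = (3060 + 19²)*((20 - 8) - 96) = (3060 + 361)*(12 - 96) = 3421*(-84) = -287364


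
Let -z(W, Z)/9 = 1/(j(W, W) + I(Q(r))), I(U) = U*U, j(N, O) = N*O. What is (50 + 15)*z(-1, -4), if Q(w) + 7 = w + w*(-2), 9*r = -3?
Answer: -5265/409 ≈ -12.873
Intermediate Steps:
r = -⅓ (r = (⅑)*(-3) = -⅓ ≈ -0.33333)
Q(w) = -7 - w (Q(w) = -7 + (w + w*(-2)) = -7 + (w - 2*w) = -7 - w)
I(U) = U²
z(W, Z) = -9/(400/9 + W²) (z(W, Z) = -9/(W*W + (-7 - 1*(-⅓))²) = -9/(W² + (-7 + ⅓)²) = -9/(W² + (-20/3)²) = -9/(W² + 400/9) = -9/(400/9 + W²))
(50 + 15)*z(-1, -4) = (50 + 15)*(-81/(400 + 9*(-1)²)) = 65*(-81/(400 + 9*1)) = 65*(-81/(400 + 9)) = 65*(-81/409) = -5265/409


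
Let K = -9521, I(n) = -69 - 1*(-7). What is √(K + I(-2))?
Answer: 37*I*√7 ≈ 97.893*I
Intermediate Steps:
I(n) = -62 (I(n) = -69 + 7 = -62)
√(K + I(-2)) = √(-9521 - 62) = √(-9583) = 37*I*√7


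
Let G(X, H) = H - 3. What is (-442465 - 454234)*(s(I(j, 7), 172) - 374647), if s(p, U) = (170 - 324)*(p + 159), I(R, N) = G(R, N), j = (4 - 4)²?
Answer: 358454528551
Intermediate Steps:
j = 0 (j = 0² = 0)
G(X, H) = -3 + H
I(R, N) = -3 + N
s(p, U) = -24486 - 154*p (s(p, U) = -154*(159 + p) = -24486 - 154*p)
(-442465 - 454234)*(s(I(j, 7), 172) - 374647) = (-442465 - 454234)*((-24486 - 154*(-3 + 7)) - 374647) = -896699*((-24486 - 154*4) - 374647) = -896699*((-24486 - 616) - 374647) = -896699*(-25102 - 374647) = -896699*(-399749) = 358454528551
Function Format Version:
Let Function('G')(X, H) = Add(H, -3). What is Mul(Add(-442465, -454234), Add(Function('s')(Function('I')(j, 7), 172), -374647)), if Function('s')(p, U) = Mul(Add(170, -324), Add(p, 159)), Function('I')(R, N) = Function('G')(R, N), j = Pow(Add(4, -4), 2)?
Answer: 358454528551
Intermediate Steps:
j = 0 (j = Pow(0, 2) = 0)
Function('G')(X, H) = Add(-3, H)
Function('I')(R, N) = Add(-3, N)
Function('s')(p, U) = Add(-24486, Mul(-154, p)) (Function('s')(p, U) = Mul(-154, Add(159, p)) = Add(-24486, Mul(-154, p)))
Mul(Add(-442465, -454234), Add(Function('s')(Function('I')(j, 7), 172), -374647)) = Mul(Add(-442465, -454234), Add(Add(-24486, Mul(-154, Add(-3, 7))), -374647)) = Mul(-896699, Add(Add(-24486, Mul(-154, 4)), -374647)) = Mul(-896699, Add(Add(-24486, -616), -374647)) = Mul(-896699, Add(-25102, -374647)) = Mul(-896699, -399749) = 358454528551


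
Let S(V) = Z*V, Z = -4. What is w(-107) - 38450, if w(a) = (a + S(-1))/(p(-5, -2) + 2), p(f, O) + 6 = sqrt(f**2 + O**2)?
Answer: -500262/13 - 103*sqrt(29)/13 ≈ -38524.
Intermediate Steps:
S(V) = -4*V
p(f, O) = -6 + sqrt(O**2 + f**2) (p(f, O) = -6 + sqrt(f**2 + O**2) = -6 + sqrt(O**2 + f**2))
w(a) = (4 + a)/(-4 + sqrt(29)) (w(a) = (a - 4*(-1))/((-6 + sqrt((-2)**2 + (-5)**2)) + 2) = (a + 4)/((-6 + sqrt(4 + 25)) + 2) = (4 + a)/((-6 + sqrt(29)) + 2) = (4 + a)/(-4 + sqrt(29)))
w(-107) - 38450 = (16/13 + (4/13)*(-107) + 4*sqrt(29)/13 + (1/13)*(-107)*sqrt(29)) - 38450 = (16/13 - 428/13 + 4*sqrt(29)/13 - 107*sqrt(29)/13) - 38450 = (-412/13 - 103*sqrt(29)/13) - 38450 = -500262/13 - 103*sqrt(29)/13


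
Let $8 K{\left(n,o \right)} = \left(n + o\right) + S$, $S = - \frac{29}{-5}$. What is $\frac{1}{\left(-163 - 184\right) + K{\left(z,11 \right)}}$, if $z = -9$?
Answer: $- \frac{40}{13841} \approx -0.00289$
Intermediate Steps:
$S = \frac{29}{5}$ ($S = \left(-29\right) \left(- \frac{1}{5}\right) = \frac{29}{5} \approx 5.8$)
$K{\left(n,o \right)} = \frac{29}{40} + \frac{n}{8} + \frac{o}{8}$ ($K{\left(n,o \right)} = \frac{\left(n + o\right) + \frac{29}{5}}{8} = \frac{\frac{29}{5} + n + o}{8} = \frac{29}{40} + \frac{n}{8} + \frac{o}{8}$)
$\frac{1}{\left(-163 - 184\right) + K{\left(z,11 \right)}} = \frac{1}{\left(-163 - 184\right) + \left(\frac{29}{40} + \frac{1}{8} \left(-9\right) + \frac{1}{8} \cdot 11\right)} = \frac{1}{-347 + \left(\frac{29}{40} - \frac{9}{8} + \frac{11}{8}\right)} = \frac{1}{-347 + \frac{39}{40}} = \frac{1}{- \frac{13841}{40}} = - \frac{40}{13841}$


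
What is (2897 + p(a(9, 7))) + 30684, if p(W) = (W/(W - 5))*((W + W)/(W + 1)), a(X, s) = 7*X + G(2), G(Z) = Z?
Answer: 13298921/396 ≈ 33583.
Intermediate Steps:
a(X, s) = 2 + 7*X (a(X, s) = 7*X + 2 = 2 + 7*X)
p(W) = 2*W²/((1 + W)*(-5 + W)) (p(W) = (W/(-5 + W))*((2*W)/(1 + W)) = (W/(-5 + W))*(2*W/(1 + W)) = 2*W²/((1 + W)*(-5 + W)))
(2897 + p(a(9, 7))) + 30684 = (2897 + 2*(2 + 7*9)²/(-5 + (2 + 7*9)² - 4*(2 + 7*9))) + 30684 = (2897 + 2*(2 + 63)²/(-5 + (2 + 63)² - 4*(2 + 63))) + 30684 = (2897 + 2*65²/(-5 + 65² - 4*65)) + 30684 = (2897 + 2*4225/(-5 + 4225 - 260)) + 30684 = (2897 + 2*4225/3960) + 30684 = (2897 + 2*4225*(1/3960)) + 30684 = (2897 + 845/396) + 30684 = 1148057/396 + 30684 = 13298921/396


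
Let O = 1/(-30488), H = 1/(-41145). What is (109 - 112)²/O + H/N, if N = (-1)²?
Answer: -11289858841/41145 ≈ -2.7439e+5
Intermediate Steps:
H = -1/41145 ≈ -2.4304e-5
N = 1
O = -1/30488 ≈ -3.2800e-5
(109 - 112)²/O + H/N = (109 - 112)²/(-1/30488) - 1/41145/1 = (-3)²*(-30488) - 1/41145*1 = 9*(-30488) - 1/41145 = -274392 - 1/41145 = -11289858841/41145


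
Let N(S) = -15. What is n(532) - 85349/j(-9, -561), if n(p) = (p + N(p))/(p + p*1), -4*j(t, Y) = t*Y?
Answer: 33259607/488376 ≈ 68.102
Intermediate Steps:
j(t, Y) = -Y*t/4 (j(t, Y) = -t*Y/4 = -Y*t/4)
n(p) = (-15 + p)/(2*p) (n(p) = (p - 15)/(p + p*1) = (-15 + p)/(p + p) = (-15 + p)/((2*p)) = (-15 + p)*(1/(2*p)) = (-15 + p)/(2*p))
n(532) - 85349/j(-9, -561) = (½)*(-15 + 532)/532 - 85349/((-¼*(-561)*(-9))) = (½)*(1/532)*517 - 85349/(-5049/4) = 517/1064 - 85349*(-4)/5049 = 517/1064 - 1*(-31036/459) = 517/1064 + 31036/459 = 33259607/488376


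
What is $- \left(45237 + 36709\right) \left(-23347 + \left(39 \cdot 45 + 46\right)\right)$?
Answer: $1765608516$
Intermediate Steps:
$- \left(45237 + 36709\right) \left(-23347 + \left(39 \cdot 45 + 46\right)\right) = - 81946 \left(-23347 + \left(1755 + 46\right)\right) = - 81946 \left(-23347 + 1801\right) = - 81946 \left(-21546\right) = \left(-1\right) \left(-1765608516\right) = 1765608516$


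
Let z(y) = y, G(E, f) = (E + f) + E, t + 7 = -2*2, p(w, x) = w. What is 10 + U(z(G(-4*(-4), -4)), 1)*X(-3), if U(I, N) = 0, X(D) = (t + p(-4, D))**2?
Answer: 10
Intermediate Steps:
t = -11 (t = -7 - 2*2 = -7 - 4 = -11)
G(E, f) = f + 2*E
X(D) = 225 (X(D) = (-11 - 4)**2 = (-15)**2 = 225)
10 + U(z(G(-4*(-4), -4)), 1)*X(-3) = 10 + 0*225 = 10 + 0 = 10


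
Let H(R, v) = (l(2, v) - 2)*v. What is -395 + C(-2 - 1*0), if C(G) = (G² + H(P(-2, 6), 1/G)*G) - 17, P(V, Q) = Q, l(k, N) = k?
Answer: -408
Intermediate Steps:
H(R, v) = 0 (H(R, v) = (2 - 2)*v = 0*v = 0)
C(G) = -17 + G² (C(G) = (G² + 0*G) - 17 = (G² + 0) - 17 = G² - 17 = -17 + G²)
-395 + C(-2 - 1*0) = -395 + (-17 + (-2 - 1*0)²) = -395 + (-17 + (-2 + 0)²) = -395 + (-17 + (-2)²) = -395 + (-17 + 4) = -395 - 13 = -408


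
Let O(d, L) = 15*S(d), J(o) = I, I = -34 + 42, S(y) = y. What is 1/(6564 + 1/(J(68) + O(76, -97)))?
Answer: 1148/7535473 ≈ 0.00015235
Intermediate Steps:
I = 8
J(o) = 8
O(d, L) = 15*d
1/(6564 + 1/(J(68) + O(76, -97))) = 1/(6564 + 1/(8 + 15*76)) = 1/(6564 + 1/(8 + 1140)) = 1/(6564 + 1/1148) = 1/(7535473/1148) = 1148/7535473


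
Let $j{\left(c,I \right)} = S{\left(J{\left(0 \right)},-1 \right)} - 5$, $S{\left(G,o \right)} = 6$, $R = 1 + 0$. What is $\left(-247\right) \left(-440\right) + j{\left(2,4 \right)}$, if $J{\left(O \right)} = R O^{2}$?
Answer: $108681$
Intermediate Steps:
$R = 1$
$J{\left(O \right)} = O^{2}$ ($J{\left(O \right)} = 1 O^{2} = O^{2}$)
$j{\left(c,I \right)} = 1$ ($j{\left(c,I \right)} = 6 - 5 = 1$)
$\left(-247\right) \left(-440\right) + j{\left(2,4 \right)} = \left(-247\right) \left(-440\right) + 1 = 108680 + 1 = 108681$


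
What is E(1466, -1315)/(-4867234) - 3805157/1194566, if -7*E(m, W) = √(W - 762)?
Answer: -3805157/1194566 + I*√2077/34070638 ≈ -3.1854 + 1.3376e-6*I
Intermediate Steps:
E(m, W) = -√(-762 + W)/7 (E(m, W) = -√(W - 762)/7 = -√(-762 + W)/7)
E(1466, -1315)/(-4867234) - 3805157/1194566 = -√(-762 - 1315)/7/(-4867234) - 3805157/1194566 = -I*√2077/7*(-1/4867234) - 3805157*1/1194566 = -I*√2077/7*(-1/4867234) - 3805157/1194566 = I*√2077/34070638 - 3805157/1194566 = -3805157/1194566 + I*√2077/34070638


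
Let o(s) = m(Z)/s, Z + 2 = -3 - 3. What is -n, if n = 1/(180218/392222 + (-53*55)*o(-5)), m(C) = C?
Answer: 196111/914571595 ≈ 0.00021443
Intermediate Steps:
Z = -8 (Z = -2 + (-3 - 3) = -2 - 6 = -8)
o(s) = -8/s
n = -196111/914571595 (n = 1/(180218/392222 + (-53*55)*(-8/(-5))) = 1/(180218*(1/392222) - (-23320)*(-1)/5) = 1/(90109/196111 - 2915*8/5) = 1/(90109/196111 - 4664) = 1/(-914571595/196111) = -196111/914571595 ≈ -0.00021443)
-n = -1*(-196111/914571595) = 196111/914571595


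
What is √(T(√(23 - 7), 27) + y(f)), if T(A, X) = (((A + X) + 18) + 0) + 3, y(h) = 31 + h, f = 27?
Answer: √110 ≈ 10.488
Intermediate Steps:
T(A, X) = 21 + A + X (T(A, X) = ((18 + A + X) + 0) + 3 = (18 + A + X) + 3 = 21 + A + X)
√(T(√(23 - 7), 27) + y(f)) = √((21 + √(23 - 7) + 27) + (31 + 27)) = √((21 + √16 + 27) + 58) = √((21 + 4 + 27) + 58) = √(52 + 58) = √110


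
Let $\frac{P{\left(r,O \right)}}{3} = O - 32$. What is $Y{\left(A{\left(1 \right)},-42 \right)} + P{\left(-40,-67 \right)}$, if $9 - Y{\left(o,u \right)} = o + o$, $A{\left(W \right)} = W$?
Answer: $-290$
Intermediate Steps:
$P{\left(r,O \right)} = -96 + 3 O$ ($P{\left(r,O \right)} = 3 \left(O - 32\right) = 3 \left(-32 + O\right) = -96 + 3 O$)
$Y{\left(o,u \right)} = 9 - 2 o$ ($Y{\left(o,u \right)} = 9 - \left(o + o\right) = 9 - 2 o$)
$Y{\left(A{\left(1 \right)},-42 \right)} + P{\left(-40,-67 \right)} = \left(9 - 2\right) + \left(-96 + 3 \left(-67\right)\right) = \left(9 - 2\right) - 297 = 7 - 297 = -290$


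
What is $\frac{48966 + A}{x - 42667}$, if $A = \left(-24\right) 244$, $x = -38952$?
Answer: $- \frac{43110}{81619} \approx -0.52819$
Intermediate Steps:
$A = -5856$
$\frac{48966 + A}{x - 42667} = \frac{48966 - 5856}{-38952 - 42667} = \frac{43110}{-81619} = 43110 \left(- \frac{1}{81619}\right) = - \frac{43110}{81619}$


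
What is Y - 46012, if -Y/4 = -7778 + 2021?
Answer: -22984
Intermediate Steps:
Y = 23028 (Y = -4*(-7778 + 2021) = -4*(-5757) = 23028)
Y - 46012 = 23028 - 46012 = -22984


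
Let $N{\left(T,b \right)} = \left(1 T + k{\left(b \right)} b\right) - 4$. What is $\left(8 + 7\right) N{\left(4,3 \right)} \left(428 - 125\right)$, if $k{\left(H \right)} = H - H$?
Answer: $0$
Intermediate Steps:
$k{\left(H \right)} = 0$
$N{\left(T,b \right)} = -4 + T$ ($N{\left(T,b \right)} = \left(1 T + 0 b\right) - 4 = \left(T + 0\right) - 4 = T - 4 = -4 + T$)
$\left(8 + 7\right) N{\left(4,3 \right)} \left(428 - 125\right) = \left(8 + 7\right) \left(-4 + 4\right) \left(428 - 125\right) = 15 \cdot 0 \cdot 303 = 0 \cdot 303 = 0$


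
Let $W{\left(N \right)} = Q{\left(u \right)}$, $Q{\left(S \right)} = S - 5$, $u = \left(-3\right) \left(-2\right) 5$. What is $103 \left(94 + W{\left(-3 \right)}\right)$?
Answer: $12257$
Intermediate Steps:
$u = 30$ ($u = 6 \cdot 5 = 30$)
$Q{\left(S \right)} = -5 + S$
$W{\left(N \right)} = 25$ ($W{\left(N \right)} = -5 + 30 = 25$)
$103 \left(94 + W{\left(-3 \right)}\right) = 103 \left(94 + 25\right) = 103 \cdot 119 = 12257$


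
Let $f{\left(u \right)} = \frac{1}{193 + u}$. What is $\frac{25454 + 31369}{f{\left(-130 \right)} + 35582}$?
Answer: $\frac{3579849}{2241667} \approx 1.597$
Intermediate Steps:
$\frac{25454 + 31369}{f{\left(-130 \right)} + 35582} = \frac{25454 + 31369}{\frac{1}{193 - 130} + 35582} = \frac{56823}{\frac{1}{63} + 35582} = \frac{56823}{\frac{2241667}{63}} = 56823 \cdot \frac{63}{2241667} = \frac{3579849}{2241667}$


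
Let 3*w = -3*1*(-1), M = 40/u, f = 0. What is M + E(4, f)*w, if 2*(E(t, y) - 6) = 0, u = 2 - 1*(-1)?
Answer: 58/3 ≈ 19.333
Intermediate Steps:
u = 3 (u = 2 + 1 = 3)
E(t, y) = 6 (E(t, y) = 6 + (½)*0 = 6 + 0 = 6)
M = 40/3 ≈ 13.333
w = 1 (w = (-3*1*(-1))/3 = (-3*(-1))/3 = (⅓)*3 = 1)
M + E(4, f)*w = 40/3 + 6*1 = 40/3 + 6 = 58/3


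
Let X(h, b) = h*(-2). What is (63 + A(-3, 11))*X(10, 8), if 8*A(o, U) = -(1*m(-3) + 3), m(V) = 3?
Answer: -1245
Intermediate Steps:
X(h, b) = -2*h
A(o, U) = -¾ (A(o, U) = (-(1*3 + 3))/8 = (-(3 + 3))/8 = (-1*6)/8 = (⅛)*(-6) = -¾)
(63 + A(-3, 11))*X(10, 8) = (63 - ¾)*(-2*10) = (249/4)*(-20) = -1245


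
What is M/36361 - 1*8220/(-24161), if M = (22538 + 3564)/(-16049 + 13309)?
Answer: 409160440189/1203569825770 ≈ 0.33996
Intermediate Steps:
M = -13051/1370 (M = 26102/(-2740) = 26102*(-1/2740) = -13051/1370 ≈ -9.5263)
M/36361 - 1*8220/(-24161) = -13051/1370/36361 - 1*8220/(-24161) = -13051/1370*1/36361 - 8220*(-1/24161) = -13051/49814570 + 8220/24161 = 409160440189/1203569825770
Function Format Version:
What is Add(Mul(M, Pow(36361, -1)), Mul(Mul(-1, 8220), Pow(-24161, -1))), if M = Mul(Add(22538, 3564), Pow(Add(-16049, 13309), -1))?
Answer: Rational(409160440189, 1203569825770) ≈ 0.33996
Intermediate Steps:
M = Rational(-13051, 1370) (M = Mul(26102, Pow(-2740, -1)) = Mul(26102, Rational(-1, 2740)) = Rational(-13051, 1370) ≈ -9.5263)
Add(Mul(M, Pow(36361, -1)), Mul(Mul(-1, 8220), Pow(-24161, -1))) = Add(Mul(Rational(-13051, 1370), Pow(36361, -1)), Mul(Mul(-1, 8220), Pow(-24161, -1))) = Add(Mul(Rational(-13051, 1370), Rational(1, 36361)), Mul(-8220, Rational(-1, 24161))) = Add(Rational(-13051, 49814570), Rational(8220, 24161)) = Rational(409160440189, 1203569825770)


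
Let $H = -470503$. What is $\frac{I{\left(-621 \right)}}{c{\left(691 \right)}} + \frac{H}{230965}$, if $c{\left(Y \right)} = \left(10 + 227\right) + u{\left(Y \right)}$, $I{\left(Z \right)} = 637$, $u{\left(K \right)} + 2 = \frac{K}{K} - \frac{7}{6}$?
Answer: $\frac{219809503}{325429685} \approx 0.67544$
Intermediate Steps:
$u{\left(K \right)} = - \frac{13}{6}$ ($u{\left(K \right)} = -2 + \left(\frac{K}{K} - \frac{7}{6}\right) = -2 + \left(1 - \frac{7}{6}\right) = -2 - \frac{1}{6} = - \frac{13}{6}$)
$c{\left(Y \right)} = \frac{1409}{6}$ ($c{\left(Y \right)} = \left(10 + 227\right) - \frac{13}{6} = 237 - \frac{13}{6} = \frac{1409}{6}$)
$\frac{I{\left(-621 \right)}}{c{\left(691 \right)}} + \frac{H}{230965} = \frac{637}{\frac{1409}{6}} - \frac{470503}{230965} = 637 \cdot \frac{6}{1409} - \frac{470503}{230965} = \frac{3822}{1409} - \frac{470503}{230965} = \frac{219809503}{325429685}$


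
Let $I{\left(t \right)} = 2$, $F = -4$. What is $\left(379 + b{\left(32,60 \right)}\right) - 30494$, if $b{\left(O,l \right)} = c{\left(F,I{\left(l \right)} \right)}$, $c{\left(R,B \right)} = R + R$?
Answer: $-30123$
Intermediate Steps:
$c{\left(R,B \right)} = 2 R$
$b{\left(O,l \right)} = -8$ ($b{\left(O,l \right)} = 2 \left(-4\right) = -8$)
$\left(379 + b{\left(32,60 \right)}\right) - 30494 = \left(379 - 8\right) - 30494 = 371 - 30494 = -30123$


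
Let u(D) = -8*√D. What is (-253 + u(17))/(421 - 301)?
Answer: -253/120 - √17/15 ≈ -2.3832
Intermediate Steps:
(-253 + u(17))/(421 - 301) = (-253 - 8*√17)/(421 - 301) = (-253 - 8*√17)/120 = (-253 - 8*√17)*(1/120) = -253/120 - √17/15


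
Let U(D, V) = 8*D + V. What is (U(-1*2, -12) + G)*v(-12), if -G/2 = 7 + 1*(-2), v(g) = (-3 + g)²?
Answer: -8550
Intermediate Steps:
G = -10 (G = -2*(7 + 1*(-2)) = -2*(7 - 2) = -2*5 = -10)
U(D, V) = V + 8*D
(U(-1*2, -12) + G)*v(-12) = ((-12 + 8*(-1*2)) - 10)*(-3 - 12)² = ((-12 + 8*(-2)) - 10)*(-15)² = ((-12 - 16) - 10)*225 = (-28 - 10)*225 = -38*225 = -8550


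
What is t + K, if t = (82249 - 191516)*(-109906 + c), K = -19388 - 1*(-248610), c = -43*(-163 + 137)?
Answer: 11887167618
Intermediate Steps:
c = 1118 (c = -43*(-26) = 1118)
K = 229222 (K = -19388 + 248610 = 229222)
t = 11886938396 (t = (82249 - 191516)*(-109906 + 1118) = -109267*(-108788) = 11886938396)
t + K = 11886938396 + 229222 = 11887167618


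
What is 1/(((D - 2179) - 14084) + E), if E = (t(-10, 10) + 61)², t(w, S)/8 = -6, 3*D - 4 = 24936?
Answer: -3/23342 ≈ -0.00012852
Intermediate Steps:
D = 24940/3 (D = 4/3 + (⅓)*24936 = 4/3 + 8312 = 24940/3 ≈ 8313.3)
t(w, S) = -48 (t(w, S) = 8*(-6) = -48)
E = 169 (E = (-48 + 61)² = 13² = 169)
1/(((D - 2179) - 14084) + E) = 1/(((24940/3 - 2179) - 14084) + 169) = 1/((18403/3 - 14084) + 169) = 1/(-23849/3 + 169) = 1/(-23342/3) = -3/23342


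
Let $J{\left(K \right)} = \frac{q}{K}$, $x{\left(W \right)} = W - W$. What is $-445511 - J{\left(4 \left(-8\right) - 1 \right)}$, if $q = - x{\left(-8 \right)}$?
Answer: $-445511$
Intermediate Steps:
$x{\left(W \right)} = 0$
$q = 0$ ($q = \left(-1\right) 0 = 0$)
$J{\left(K \right)} = 0$ ($J{\left(K \right)} = \frac{0}{K} = 0$)
$-445511 - J{\left(4 \left(-8\right) - 1 \right)} = -445511 - 0 = -445511 + 0 = -445511$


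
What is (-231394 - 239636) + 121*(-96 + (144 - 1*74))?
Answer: -474176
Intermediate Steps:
(-231394 - 239636) + 121*(-96 + (144 - 1*74)) = -471030 + 121*(-96 + (144 - 74)) = -471030 + 121*(-96 + 70) = -471030 + 121*(-26) = -471030 - 3146 = -474176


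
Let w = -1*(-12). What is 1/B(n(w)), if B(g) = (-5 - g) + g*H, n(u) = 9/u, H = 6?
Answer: -4/5 ≈ -0.80000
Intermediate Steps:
w = 12
B(g) = -5 + 5*g (B(g) = (-5 - g) + g*6 = (-5 - g) + 6*g = -5 + 5*g)
1/B(n(w)) = 1/(-5 + 5*(9/12)) = 1/(-5 + 5*(9*(1/12))) = 1/(-5 + 5*(3/4)) = 1/(-5 + 15/4) = 1/(-5/4) = -4/5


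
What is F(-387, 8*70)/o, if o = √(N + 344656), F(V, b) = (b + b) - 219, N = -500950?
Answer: -901*I*√17366/52098 ≈ -2.279*I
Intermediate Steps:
F(V, b) = -219 + 2*b (F(V, b) = 2*b - 219 = -219 + 2*b)
o = 3*I*√17366 (o = √(-500950 + 344656) = √(-156294) = 3*I*√17366 ≈ 395.34*I)
F(-387, 8*70)/o = (-219 + 2*(8*70))/((3*I*√17366)) = (-219 + 2*560)*(-I*√17366/52098) = (-219 + 1120)*(-I*√17366/52098) = 901*(-I*√17366/52098) = -901*I*√17366/52098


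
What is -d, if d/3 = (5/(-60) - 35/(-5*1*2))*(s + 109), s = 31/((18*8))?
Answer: -644807/576 ≈ -1119.5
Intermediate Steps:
s = 31/144 ≈ 0.21528
d = 644807/576 (d = 3*((5/(-60) - 35/(-5*1*2))*(31/144 + 109)) = 3*((5*(-1/60) - 35/((-5*2)))*(15727/144)) = 3*((-1/12 - 35/(-10))*(15727/144)) = 3*((-1/12 - 35*(-1/10))*(15727/144)) = 3*((-1/12 + 7/2)*(15727/144)) = 3*((41/12)*(15727/144)) = 3*(644807/1728) = 644807/576 ≈ 1119.5)
-d = -1*644807/576 = -644807/576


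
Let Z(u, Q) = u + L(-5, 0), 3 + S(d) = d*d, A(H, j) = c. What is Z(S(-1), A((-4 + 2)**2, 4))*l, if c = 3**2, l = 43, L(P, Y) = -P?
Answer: 129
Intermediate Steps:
c = 9
A(H, j) = 9
S(d) = -3 + d**2 (S(d) = -3 + d*d = -3 + d**2)
Z(u, Q) = 5 + u (Z(u, Q) = u - 1*(-5) = u + 5 = 5 + u)
Z(S(-1), A((-4 + 2)**2, 4))*l = (5 + (-3 + (-1)**2))*43 = (5 + (-3 + 1))*43 = (5 - 2)*43 = 3*43 = 129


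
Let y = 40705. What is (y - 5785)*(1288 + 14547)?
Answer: 552958200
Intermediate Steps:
(y - 5785)*(1288 + 14547) = (40705 - 5785)*(1288 + 14547) = 34920*15835 = 552958200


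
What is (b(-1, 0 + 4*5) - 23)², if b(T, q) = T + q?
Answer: 16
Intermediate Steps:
(b(-1, 0 + 4*5) - 23)² = ((-1 + (0 + 4*5)) - 23)² = ((-1 + (0 + 20)) - 23)² = ((-1 + 20) - 23)² = (19 - 23)² = (-4)² = 16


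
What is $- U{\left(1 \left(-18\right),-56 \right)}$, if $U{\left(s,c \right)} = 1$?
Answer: $-1$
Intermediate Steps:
$- U{\left(1 \left(-18\right),-56 \right)} = \left(-1\right) 1 = -1$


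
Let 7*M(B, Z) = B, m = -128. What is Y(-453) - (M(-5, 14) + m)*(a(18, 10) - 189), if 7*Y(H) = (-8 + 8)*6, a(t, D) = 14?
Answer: -22525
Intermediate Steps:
Y(H) = 0 (Y(H) = ((-8 + 8)*6)/7 = (0*6)/7 = (⅐)*0 = 0)
M(B, Z) = B/7
Y(-453) - (M(-5, 14) + m)*(a(18, 10) - 189) = 0 - ((⅐)*(-5) - 128)*(14 - 189) = 0 - (-5/7 - 128)*(-175) = 0 - (-901)*(-175)/7 = 0 - 1*22525 = 0 - 22525 = -22525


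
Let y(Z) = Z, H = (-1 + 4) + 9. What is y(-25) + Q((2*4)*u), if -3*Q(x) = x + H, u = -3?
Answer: -21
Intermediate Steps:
H = 12 (H = 3 + 9 = 12)
Q(x) = -4 - x/3 (Q(x) = -(x + 12)/3 = -(12 + x)/3 = -4 - x/3)
y(-25) + Q((2*4)*u) = -25 + (-4 - 2*4*(-3)/3) = -25 + (-4 - 8*(-3)/3) = -25 + (-4 - ⅓*(-24)) = -25 + (-4 + 8) = -25 + 4 = -21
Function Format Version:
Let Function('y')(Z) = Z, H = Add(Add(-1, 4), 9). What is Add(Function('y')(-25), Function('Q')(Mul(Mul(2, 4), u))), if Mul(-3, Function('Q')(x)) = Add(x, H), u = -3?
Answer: -21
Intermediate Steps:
H = 12 (H = Add(3, 9) = 12)
Function('Q')(x) = Add(-4, Mul(Rational(-1, 3), x)) (Function('Q')(x) = Mul(Rational(-1, 3), Add(x, 12)) = Mul(Rational(-1, 3), Add(12, x)) = Add(-4, Mul(Rational(-1, 3), x)))
Add(Function('y')(-25), Function('Q')(Mul(Mul(2, 4), u))) = Add(-25, Add(-4, Mul(Rational(-1, 3), Mul(Mul(2, 4), -3)))) = Add(-25, Add(-4, Mul(Rational(-1, 3), Mul(8, -3)))) = Add(-25, Add(-4, Mul(Rational(-1, 3), -24))) = Add(-25, Add(-4, 8)) = Add(-25, 4) = -21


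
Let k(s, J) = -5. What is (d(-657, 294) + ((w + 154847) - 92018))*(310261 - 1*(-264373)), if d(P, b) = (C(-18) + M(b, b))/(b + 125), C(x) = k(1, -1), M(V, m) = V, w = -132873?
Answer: -16864443103198/419 ≈ -4.0249e+10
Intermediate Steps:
C(x) = -5
d(P, b) = (-5 + b)/(125 + b) (d(P, b) = (-5 + b)/(b + 125) = (-5 + b)/(125 + b))
(d(-657, 294) + ((w + 154847) - 92018))*(310261 - 1*(-264373)) = ((-5 + 294)/(125 + 294) + ((-132873 + 154847) - 92018))*(310261 - 1*(-264373)) = (289/419 + (21974 - 92018))*(310261 + 264373) = ((1/419)*289 - 70044)*574634 = (289/419 - 70044)*574634 = -29348147/419*574634 = -16864443103198/419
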